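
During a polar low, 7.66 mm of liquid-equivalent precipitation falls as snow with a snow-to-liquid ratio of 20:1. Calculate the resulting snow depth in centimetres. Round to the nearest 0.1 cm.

Snow depth = liquid × ratio = 7.66 mm × 20 = 153.2 mm = 15.3 cm.

snow depth ≈ 15.3 cm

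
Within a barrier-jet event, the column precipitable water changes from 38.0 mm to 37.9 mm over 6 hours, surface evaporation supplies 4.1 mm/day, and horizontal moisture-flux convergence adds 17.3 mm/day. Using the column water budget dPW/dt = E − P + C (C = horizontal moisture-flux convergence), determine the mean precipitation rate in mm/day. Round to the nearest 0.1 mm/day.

dPW/dt = (37.9 − 38.0) mm / (6/24 day) = -0.400 mm/day.
P = E + C − dPW/dt = 4.1 + (17.3) − (-0.400) = 21.8 mm/day.

P ≈ 21.8 mm/day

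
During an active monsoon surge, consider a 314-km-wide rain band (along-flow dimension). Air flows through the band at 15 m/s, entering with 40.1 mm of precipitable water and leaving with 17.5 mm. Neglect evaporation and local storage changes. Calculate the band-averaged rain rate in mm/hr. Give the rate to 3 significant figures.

Column moisture flux per unit crosswind length is F = V × PW.
Inflow: F_in = 15 × 40.1 = 601.5 mm·m/s
Outflow: F_out = 15 × 17.5 = 262.5 mm·m/s
Steady-state rate R = (F_in − F_out)/L = (601.5 − 262.5) / 314000 m = 1.080e-03 mm/s.
R = 1.080e-03 × 3600 = 3.89 mm/hr.

R ≈ 3.89 mm/hr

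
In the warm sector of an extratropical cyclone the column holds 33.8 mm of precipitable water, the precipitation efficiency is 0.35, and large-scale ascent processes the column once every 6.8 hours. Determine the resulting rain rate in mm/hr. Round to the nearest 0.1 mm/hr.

R ≈ 1.7 mm/hr

Each overturning extracts ε × PW = 0.35 × 33.8 = 11.83 mm.
Rate = ε·PW / τ = 11.83 / 6.8 h = 1.7 mm/hr.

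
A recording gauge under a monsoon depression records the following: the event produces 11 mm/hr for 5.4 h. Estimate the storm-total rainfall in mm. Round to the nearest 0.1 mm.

Total = Σ Rᵢ Δtᵢ = 11 × 5.4
      = 59.4 = 59.4 mm.

total ≈ 59.4 mm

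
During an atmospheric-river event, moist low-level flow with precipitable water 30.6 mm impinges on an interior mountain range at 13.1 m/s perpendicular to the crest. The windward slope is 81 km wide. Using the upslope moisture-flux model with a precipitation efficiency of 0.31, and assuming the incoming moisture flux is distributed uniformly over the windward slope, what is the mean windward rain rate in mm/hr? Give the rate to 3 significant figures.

Incoming column moisture flux per unit ridge length: F = V × PW = 13.1 × 30.6 = 400.86 mm·m/s.
Spread over the 81 km slope with efficiency ε = 0.31: R = ε·F/W = 0.31 × 400.86 / 81000 m = 1.534e-03 mm/s.
R = 1.534e-03 × 3600 = 5.52 mm/hr.

R ≈ 5.52 mm/hr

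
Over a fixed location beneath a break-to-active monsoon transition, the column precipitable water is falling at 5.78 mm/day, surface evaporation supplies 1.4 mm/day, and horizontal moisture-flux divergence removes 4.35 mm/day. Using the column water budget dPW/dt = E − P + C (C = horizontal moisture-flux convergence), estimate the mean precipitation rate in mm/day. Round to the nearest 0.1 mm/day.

P ≈ 2.8 mm/day

dPW/dt = -5.78 mm/day.
P = E + C − dPW/dt = 1.4 + (-4.35) − (-5.78) = 2.8 mm/day.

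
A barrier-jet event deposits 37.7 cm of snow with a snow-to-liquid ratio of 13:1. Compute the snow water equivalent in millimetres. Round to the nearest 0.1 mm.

SWE = snow depth / ratio = 37.7 cm / 13 = 2.900 cm = 29.0 mm.

SWE ≈ 29.0 mm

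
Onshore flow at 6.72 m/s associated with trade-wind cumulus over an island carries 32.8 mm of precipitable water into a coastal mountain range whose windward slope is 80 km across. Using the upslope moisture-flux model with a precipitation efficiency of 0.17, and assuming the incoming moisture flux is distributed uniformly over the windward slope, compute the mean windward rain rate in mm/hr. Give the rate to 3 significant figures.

Incoming column moisture flux per unit ridge length: F = V × PW = 6.72 × 32.8 = 220.416 mm·m/s.
Spread over the 80 km slope with efficiency ε = 0.17: R = ε·F/W = 0.17 × 220.416 / 80000 m = 4.684e-04 mm/s.
R = 4.684e-04 × 3600 = 1.69 mm/hr.

R ≈ 1.69 mm/hr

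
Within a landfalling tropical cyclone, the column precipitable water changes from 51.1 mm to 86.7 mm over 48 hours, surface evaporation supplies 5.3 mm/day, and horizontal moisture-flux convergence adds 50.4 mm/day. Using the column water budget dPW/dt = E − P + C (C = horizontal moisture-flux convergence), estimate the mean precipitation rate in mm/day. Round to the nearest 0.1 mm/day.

P ≈ 37.9 mm/day

dPW/dt = (86.7 − 51.1) mm / (48/24 day) = +17.800 mm/day.
P = E + C − dPW/dt = 5.3 + (50.4) − (+17.800) = 37.9 mm/day.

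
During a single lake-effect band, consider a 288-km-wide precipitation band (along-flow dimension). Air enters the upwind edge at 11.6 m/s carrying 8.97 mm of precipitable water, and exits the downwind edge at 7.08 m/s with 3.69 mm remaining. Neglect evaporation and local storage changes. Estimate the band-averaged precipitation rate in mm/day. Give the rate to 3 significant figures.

Column moisture flux per unit crosswind length is F = V × PW.
Inflow: F_in = 11.6 × 8.97 = 104.052 mm·m/s
Outflow: F_out = 7.08 × 3.69 = 26.1252 mm·m/s
Steady-state rate R = (F_in − F_out)/L = (104.052 − 26.1252) / 288000 m = 2.706e-04 mm/s.
R = 2.706e-04 × 3600 × 24 = 23.4 mm/day.

R ≈ 23.4 mm/day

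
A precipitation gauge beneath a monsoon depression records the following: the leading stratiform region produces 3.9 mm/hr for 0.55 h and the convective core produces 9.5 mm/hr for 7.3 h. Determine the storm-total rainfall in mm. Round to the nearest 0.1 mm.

Total = Σ Rᵢ Δtᵢ = 3.9 × 0.55 + 9.5 × 7.3
      = 2.145 + 69.35 = 71.5 mm.

total ≈ 71.5 mm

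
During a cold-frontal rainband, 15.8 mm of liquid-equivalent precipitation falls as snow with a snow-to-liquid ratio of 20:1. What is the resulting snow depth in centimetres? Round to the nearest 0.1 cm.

snow depth ≈ 31.6 cm

Snow depth = liquid × ratio = 15.8 mm × 20 = 316 mm = 31.6 cm.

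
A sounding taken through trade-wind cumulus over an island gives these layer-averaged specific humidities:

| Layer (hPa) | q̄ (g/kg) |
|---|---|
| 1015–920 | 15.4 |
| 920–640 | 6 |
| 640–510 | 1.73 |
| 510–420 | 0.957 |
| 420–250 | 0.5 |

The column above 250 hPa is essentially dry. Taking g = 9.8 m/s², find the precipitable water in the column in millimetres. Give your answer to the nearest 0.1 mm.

PW ≈ 36.1 mm

Precipitable water is the column-integrated vapour mass per unit area: PW = (1/g) Σ q̄ Δp, with q in kg/kg and Δp in Pa (1 kg/m² of water = 1 mm).
Layer 1015–920 hPa: Δp = 95 hPa = 9500 Pa, q̄ = 0.0154 kg/kg → 0.0154 × 9500 / 9.8 = 14.93 mm
Layer 920–640 hPa: Δp = 280 hPa = 28000 Pa, q̄ = 0.006 kg/kg → 0.006 × 28000 / 9.8 = 17.14 mm
Layer 640–510 hPa: Δp = 130 hPa = 13000 Pa, q̄ = 0.00173 kg/kg → 0.00173 × 13000 / 9.8 = 2.29 mm
Layer 510–420 hPa: Δp = 90 hPa = 9000 Pa, q̄ = 0.000957 kg/kg → 0.000957 × 9000 / 9.8 = 0.88 mm
Layer 420–250 hPa: Δp = 170 hPa = 17000 Pa, q̄ = 0.0005 kg/kg → 0.0005 × 17000 / 9.8 = 0.87 mm
PW = 14.93 + 17.14 + 2.29 + 0.88 + 0.87 = 36.11 ≈ 36.1 mm.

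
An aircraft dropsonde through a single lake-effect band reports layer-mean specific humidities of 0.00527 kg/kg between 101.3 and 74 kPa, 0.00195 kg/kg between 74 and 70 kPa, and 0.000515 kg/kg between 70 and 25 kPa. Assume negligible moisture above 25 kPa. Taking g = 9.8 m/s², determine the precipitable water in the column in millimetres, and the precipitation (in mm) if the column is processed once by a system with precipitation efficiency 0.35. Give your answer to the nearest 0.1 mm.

PW ≈ 17.8 mm; precipitation ≈ 6.2 mm

Precipitable water is the column-integrated vapour mass per unit area: PW = (1/g) Σ q̄ Δp, with q in kg/kg and Δp in Pa (1 kg/m² of water = 1 mm).
Layer 101.3–74 kPa: Δp = 273 hPa = 27300 Pa, q̄ = 0.00527 kg/kg → 0.00527 × 27300 / 9.8 = 14.68 mm
Layer 74–70 kPa: Δp = 40 hPa = 4000 Pa, q̄ = 0.00195 kg/kg → 0.00195 × 4000 / 9.8 = 0.80 mm
Layer 70–25 kPa: Δp = 450 hPa = 45000 Pa, q̄ = 0.000515 kg/kg → 0.000515 × 45000 / 9.8 = 2.36 mm
PW = 14.68 + 0.80 + 2.36 = 17.84 ≈ 17.8 mm.
Precipitation = ε × PW = 0.35 × 17.8 = 6.2 mm.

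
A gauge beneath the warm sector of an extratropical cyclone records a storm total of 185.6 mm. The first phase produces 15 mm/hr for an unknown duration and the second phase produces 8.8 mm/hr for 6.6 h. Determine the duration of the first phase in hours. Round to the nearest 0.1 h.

Known phases: 8.8 × 6.6 = 58.08 mm.
Remaining depth = 185.6 − 58.08 = 127.52 mm.
Duration = 127.52 / 15 = 8.5 h.

duration ≈ 8.5 h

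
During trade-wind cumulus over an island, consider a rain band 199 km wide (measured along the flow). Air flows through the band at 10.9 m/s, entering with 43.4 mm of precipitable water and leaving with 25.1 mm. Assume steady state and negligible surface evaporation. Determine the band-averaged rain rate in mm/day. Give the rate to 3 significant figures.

R ≈ 86.6 mm/day

Column moisture flux per unit crosswind length is F = V × PW.
Inflow: F_in = 10.9 × 43.4 = 473.06 mm·m/s
Outflow: F_out = 10.9 × 25.1 = 273.59 mm·m/s
Steady-state rate R = (F_in − F_out)/L = (473.06 − 273.59) / 199000 m = 1.002e-03 mm/s.
R = 1.002e-03 × 3600 × 24 = 86.6 mm/day.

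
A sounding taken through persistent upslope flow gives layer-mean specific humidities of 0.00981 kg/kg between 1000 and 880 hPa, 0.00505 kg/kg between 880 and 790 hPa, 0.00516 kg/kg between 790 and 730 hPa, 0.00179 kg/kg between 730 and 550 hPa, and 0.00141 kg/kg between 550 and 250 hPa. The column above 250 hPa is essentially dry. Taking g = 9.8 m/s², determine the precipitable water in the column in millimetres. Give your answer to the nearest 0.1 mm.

Precipitable water is the column-integrated vapour mass per unit area: PW = (1/g) Σ q̄ Δp, with q in kg/kg and Δp in Pa (1 kg/m² of water = 1 mm).
Layer 1000–880 hPa: Δp = 120 hPa = 12000 Pa, q̄ = 0.00981 kg/kg → 0.00981 × 12000 / 9.8 = 12.01 mm
Layer 880–790 hPa: Δp = 90 hPa = 9000 Pa, q̄ = 0.00505 kg/kg → 0.00505 × 9000 / 9.8 = 4.64 mm
Layer 790–730 hPa: Δp = 60 hPa = 6000 Pa, q̄ = 0.00516 kg/kg → 0.00516 × 6000 / 9.8 = 3.16 mm
Layer 730–550 hPa: Δp = 180 hPa = 18000 Pa, q̄ = 0.00179 kg/kg → 0.00179 × 18000 / 9.8 = 3.29 mm
Layer 550–250 hPa: Δp = 300 hPa = 30000 Pa, q̄ = 0.00141 kg/kg → 0.00141 × 30000 / 9.8 = 4.32 mm
PW = 12.01 + 4.64 + 3.16 + 3.29 + 4.32 = 27.42 ≈ 27.4 mm.

PW ≈ 27.4 mm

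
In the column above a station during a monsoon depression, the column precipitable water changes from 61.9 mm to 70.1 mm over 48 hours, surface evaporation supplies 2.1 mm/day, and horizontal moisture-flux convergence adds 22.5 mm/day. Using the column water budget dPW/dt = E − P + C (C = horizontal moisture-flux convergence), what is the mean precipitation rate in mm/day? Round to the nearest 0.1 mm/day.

dPW/dt = (70.1 − 61.9) mm / (48/24 day) = +4.100 mm/day.
P = E + C − dPW/dt = 2.1 + (22.5) − (+4.100) = 20.5 mm/day.

P ≈ 20.5 mm/day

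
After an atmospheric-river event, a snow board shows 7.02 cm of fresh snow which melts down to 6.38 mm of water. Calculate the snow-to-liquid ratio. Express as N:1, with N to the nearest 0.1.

ratio ≈ 11.0

Ratio = snow depth / SWE = 70.2 mm / 6.38 mm = 11.0, i.e. 11.0:1.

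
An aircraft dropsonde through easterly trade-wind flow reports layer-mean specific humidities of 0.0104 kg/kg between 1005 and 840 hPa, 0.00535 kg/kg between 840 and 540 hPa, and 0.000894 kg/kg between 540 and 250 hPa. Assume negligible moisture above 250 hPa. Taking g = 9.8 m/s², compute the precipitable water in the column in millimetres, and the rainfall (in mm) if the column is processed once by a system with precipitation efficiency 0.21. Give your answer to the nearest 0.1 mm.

PW ≈ 36.5 mm; rainfall ≈ 7.7 mm

Precipitable water is the column-integrated vapour mass per unit area: PW = (1/g) Σ q̄ Δp, with q in kg/kg and Δp in Pa (1 kg/m² of water = 1 mm).
Layer 1005–840 hPa: Δp = 165 hPa = 16500 Pa, q̄ = 0.0104 kg/kg → 0.0104 × 16500 / 9.8 = 17.51 mm
Layer 840–540 hPa: Δp = 300 hPa = 30000 Pa, q̄ = 0.00535 kg/kg → 0.00535 × 30000 / 9.8 = 16.38 mm
Layer 540–250 hPa: Δp = 290 hPa = 29000 Pa, q̄ = 0.000894 kg/kg → 0.000894 × 29000 / 9.8 = 2.65 mm
PW = 17.51 + 16.38 + 2.65 = 36.54 ≈ 36.5 mm.
Rainfall = ε × PW = 0.21 × 36.5 = 7.7 mm.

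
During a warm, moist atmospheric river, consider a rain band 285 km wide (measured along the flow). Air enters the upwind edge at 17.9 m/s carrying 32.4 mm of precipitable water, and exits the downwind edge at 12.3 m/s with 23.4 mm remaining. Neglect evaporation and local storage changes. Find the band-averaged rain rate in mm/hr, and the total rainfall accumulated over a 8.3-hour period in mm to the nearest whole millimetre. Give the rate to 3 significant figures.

R ≈ 3.69 mm/hr; total ≈ 31 mm

Column moisture flux per unit crosswind length is F = V × PW.
Inflow: F_in = 17.9 × 32.4 = 579.96 mm·m/s
Outflow: F_out = 12.3 × 23.4 = 287.82 mm·m/s
Steady-state rate R = (F_in − F_out)/L = (579.96 − 287.82) / 285000 m = 1.025e-03 mm/s.
R = 1.025e-03 × 3600 = 3.69 mm/hr.
Over 8.3 h: total = 3.69 × 8.3 = 30.627 ≈ 31 mm.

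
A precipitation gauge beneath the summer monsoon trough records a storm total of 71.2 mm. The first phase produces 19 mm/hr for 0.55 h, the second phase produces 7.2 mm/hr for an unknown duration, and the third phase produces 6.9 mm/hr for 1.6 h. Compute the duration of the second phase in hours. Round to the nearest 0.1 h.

duration ≈ 6.9 h

Known phases: 19 × 0.55 + 6.9 × 1.6 = 10.45 + 11.04 = 21.49 mm.
Remaining depth = 71.2 − 21.49 = 49.71 mm.
Duration = 49.71 / 7.2 = 6.9 h.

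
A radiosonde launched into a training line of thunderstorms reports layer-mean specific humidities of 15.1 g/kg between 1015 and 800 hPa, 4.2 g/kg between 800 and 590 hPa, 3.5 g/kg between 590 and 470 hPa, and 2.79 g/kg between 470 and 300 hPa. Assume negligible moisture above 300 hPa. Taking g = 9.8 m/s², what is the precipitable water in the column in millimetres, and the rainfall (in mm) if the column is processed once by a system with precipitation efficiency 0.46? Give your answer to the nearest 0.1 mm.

PW ≈ 51.3 mm; rainfall ≈ 23.6 mm

Precipitable water is the column-integrated vapour mass per unit area: PW = (1/g) Σ q̄ Δp, with q in kg/kg and Δp in Pa (1 kg/m² of water = 1 mm).
Layer 1015–800 hPa: Δp = 215 hPa = 21500 Pa, q̄ = 0.0151 kg/kg → 0.0151 × 21500 / 9.8 = 33.13 mm
Layer 800–590 hPa: Δp = 210 hPa = 21000 Pa, q̄ = 0.0042 kg/kg → 0.0042 × 21000 / 9.8 = 9.00 mm
Layer 590–470 hPa: Δp = 120 hPa = 12000 Pa, q̄ = 0.0035 kg/kg → 0.0035 × 12000 / 9.8 = 4.29 mm
Layer 470–300 hPa: Δp = 170 hPa = 17000 Pa, q̄ = 0.00279 kg/kg → 0.00279 × 17000 / 9.8 = 4.84 mm
PW = 33.13 + 9.00 + 4.29 + 4.84 = 51.26 ≈ 51.3 mm.
Rainfall = ε × PW = 0.46 × 51.3 = 23.6 mm.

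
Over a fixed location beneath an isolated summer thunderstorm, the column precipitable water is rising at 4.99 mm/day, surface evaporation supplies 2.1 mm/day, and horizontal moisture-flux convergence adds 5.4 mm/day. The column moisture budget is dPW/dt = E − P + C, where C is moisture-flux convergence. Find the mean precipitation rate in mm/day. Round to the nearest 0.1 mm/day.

P ≈ 2.5 mm/day

dPW/dt = +4.99 mm/day.
P = E + C − dPW/dt = 2.1 + (5.4) − (+4.99) = 2.5 mm/day.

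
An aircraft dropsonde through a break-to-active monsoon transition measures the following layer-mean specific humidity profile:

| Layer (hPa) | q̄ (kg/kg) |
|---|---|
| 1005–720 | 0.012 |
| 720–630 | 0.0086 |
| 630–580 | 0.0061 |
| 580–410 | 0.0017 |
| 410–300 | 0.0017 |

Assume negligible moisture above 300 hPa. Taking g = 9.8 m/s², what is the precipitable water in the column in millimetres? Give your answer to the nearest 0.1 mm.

Precipitable water is the column-integrated vapour mass per unit area: PW = (1/g) Σ q̄ Δp, with q in kg/kg and Δp in Pa (1 kg/m² of water = 1 mm).
Layer 1005–720 hPa: Δp = 285 hPa = 28500 Pa, q̄ = 0.012 kg/kg → 0.012 × 28500 / 9.8 = 34.90 mm
Layer 720–630 hPa: Δp = 90 hPa = 9000 Pa, q̄ = 0.0086 kg/kg → 0.0086 × 9000 / 9.8 = 7.90 mm
Layer 630–580 hPa: Δp = 50 hPa = 5000 Pa, q̄ = 0.0061 kg/kg → 0.0061 × 5000 / 9.8 = 3.11 mm
Layer 580–410 hPa: Δp = 170 hPa = 17000 Pa, q̄ = 0.0017 kg/kg → 0.0017 × 17000 / 9.8 = 2.95 mm
Layer 410–300 hPa: Δp = 110 hPa = 11000 Pa, q̄ = 0.0017 kg/kg → 0.0017 × 11000 / 9.8 = 1.91 mm
PW = 34.90 + 7.90 + 3.11 + 2.95 + 1.91 = 50.77 ≈ 50.8 mm.

PW ≈ 50.8 mm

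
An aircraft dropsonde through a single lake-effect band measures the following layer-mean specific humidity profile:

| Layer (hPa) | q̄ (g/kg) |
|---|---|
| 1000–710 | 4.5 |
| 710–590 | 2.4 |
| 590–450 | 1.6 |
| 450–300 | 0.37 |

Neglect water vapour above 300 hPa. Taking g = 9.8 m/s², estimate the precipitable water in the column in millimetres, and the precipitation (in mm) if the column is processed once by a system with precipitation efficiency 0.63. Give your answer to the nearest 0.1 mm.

Precipitable water is the column-integrated vapour mass per unit area: PW = (1/g) Σ q̄ Δp, with q in kg/kg and Δp in Pa (1 kg/m² of water = 1 mm).
Layer 1000–710 hPa: Δp = 290 hPa = 29000 Pa, q̄ = 0.0045 kg/kg → 0.0045 × 29000 / 9.8 = 13.32 mm
Layer 710–590 hPa: Δp = 120 hPa = 12000 Pa, q̄ = 0.0024 kg/kg → 0.0024 × 12000 / 9.8 = 2.94 mm
Layer 590–450 hPa: Δp = 140 hPa = 14000 Pa, q̄ = 0.0016 kg/kg → 0.0016 × 14000 / 9.8 = 2.29 mm
Layer 450–300 hPa: Δp = 150 hPa = 15000 Pa, q̄ = 0.00037 kg/kg → 0.00037 × 15000 / 9.8 = 0.57 mm
PW = 13.32 + 2.94 + 2.29 + 0.57 = 19.12 ≈ 19.1 mm.
Precipitation = ε × PW = 0.63 × 19.1 = 12.0 mm.

PW ≈ 19.1 mm; precipitation ≈ 12.0 mm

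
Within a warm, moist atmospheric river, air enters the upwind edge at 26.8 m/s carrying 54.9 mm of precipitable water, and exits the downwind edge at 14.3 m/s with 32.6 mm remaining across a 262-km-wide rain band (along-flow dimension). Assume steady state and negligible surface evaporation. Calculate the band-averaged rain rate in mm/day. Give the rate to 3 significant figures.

R ≈ 331 mm/day

Column moisture flux per unit crosswind length is F = V × PW.
Inflow: F_in = 26.8 × 54.9 = 1471.32 mm·m/s
Outflow: F_out = 14.3 × 32.6 = 466.18 mm·m/s
Steady-state rate R = (F_in − F_out)/L = (1471.32 − 466.18) / 262000 m = 3.836e-03 mm/s.
R = 3.836e-03 × 3600 × 24 = 331 mm/day.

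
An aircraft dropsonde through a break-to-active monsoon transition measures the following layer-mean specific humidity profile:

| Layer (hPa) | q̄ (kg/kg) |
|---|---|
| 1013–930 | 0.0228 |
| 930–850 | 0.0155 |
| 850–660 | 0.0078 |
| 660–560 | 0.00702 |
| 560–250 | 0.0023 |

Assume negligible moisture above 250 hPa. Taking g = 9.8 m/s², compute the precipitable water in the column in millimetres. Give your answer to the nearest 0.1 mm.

PW ≈ 61.5 mm

Precipitable water is the column-integrated vapour mass per unit area: PW = (1/g) Σ q̄ Δp, with q in kg/kg and Δp in Pa (1 kg/m² of water = 1 mm).
Layer 1013–930 hPa: Δp = 83 hPa = 8300 Pa, q̄ = 0.0228 kg/kg → 0.0228 × 8300 / 9.8 = 19.31 mm
Layer 930–850 hPa: Δp = 80 hPa = 8000 Pa, q̄ = 0.0155 kg/kg → 0.0155 × 8000 / 9.8 = 12.65 mm
Layer 850–660 hPa: Δp = 190 hPa = 19000 Pa, q̄ = 0.0078 kg/kg → 0.0078 × 19000 / 9.8 = 15.12 mm
Layer 660–560 hPa: Δp = 100 hPa = 10000 Pa, q̄ = 0.00702 kg/kg → 0.00702 × 10000 / 9.8 = 7.16 mm
Layer 560–250 hPa: Δp = 310 hPa = 31000 Pa, q̄ = 0.0023 kg/kg → 0.0023 × 31000 / 9.8 = 7.28 mm
PW = 19.31 + 12.65 + 15.12 + 7.16 + 7.28 = 61.52 ≈ 61.5 mm.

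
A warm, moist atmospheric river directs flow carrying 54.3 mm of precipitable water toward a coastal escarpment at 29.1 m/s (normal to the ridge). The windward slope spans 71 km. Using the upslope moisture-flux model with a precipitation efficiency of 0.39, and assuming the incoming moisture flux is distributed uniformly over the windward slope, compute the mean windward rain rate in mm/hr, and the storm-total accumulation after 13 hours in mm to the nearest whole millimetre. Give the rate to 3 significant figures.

R ≈ 31.2 mm/hr; total ≈ 406 mm

Incoming column moisture flux per unit ridge length: F = V × PW = 29.1 × 54.3 = 1580.13 mm·m/s.
Spread over the 71 km slope with efficiency ε = 0.39: R = ε·F/W = 0.39 × 1580.13 / 71000 m = 8.680e-03 mm/s.
R = 8.680e-03 × 3600 = 31.2 mm/hr.
Over 13 h: total = 31.2 × 13 = 405.6 ≈ 406 mm.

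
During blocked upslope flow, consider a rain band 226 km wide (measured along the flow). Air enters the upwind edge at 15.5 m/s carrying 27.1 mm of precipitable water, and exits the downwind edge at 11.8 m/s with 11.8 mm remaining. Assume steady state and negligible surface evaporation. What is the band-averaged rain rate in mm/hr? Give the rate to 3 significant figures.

R ≈ 4.47 mm/hr

Column moisture flux per unit crosswind length is F = V × PW.
Inflow: F_in = 15.5 × 27.1 = 420.05 mm·m/s
Outflow: F_out = 11.8 × 11.8 = 139.24 mm·m/s
Steady-state rate R = (F_in − F_out)/L = (420.05 − 139.24) / 226000 m = 1.243e-03 mm/s.
R = 1.243e-03 × 3600 = 4.47 mm/hr.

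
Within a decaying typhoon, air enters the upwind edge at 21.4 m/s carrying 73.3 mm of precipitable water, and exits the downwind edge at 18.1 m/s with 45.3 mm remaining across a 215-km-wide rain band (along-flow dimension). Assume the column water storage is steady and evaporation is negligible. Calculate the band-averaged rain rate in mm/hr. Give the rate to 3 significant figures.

Column moisture flux per unit crosswind length is F = V × PW.
Inflow: F_in = 21.4 × 73.3 = 1568.62 mm·m/s
Outflow: F_out = 18.1 × 45.3 = 819.93 mm·m/s
Steady-state rate R = (F_in − F_out)/L = (1568.62 − 819.93) / 215000 m = 3.482e-03 mm/s.
R = 3.482e-03 × 3600 = 12.5 mm/hr.

R ≈ 12.5 mm/hr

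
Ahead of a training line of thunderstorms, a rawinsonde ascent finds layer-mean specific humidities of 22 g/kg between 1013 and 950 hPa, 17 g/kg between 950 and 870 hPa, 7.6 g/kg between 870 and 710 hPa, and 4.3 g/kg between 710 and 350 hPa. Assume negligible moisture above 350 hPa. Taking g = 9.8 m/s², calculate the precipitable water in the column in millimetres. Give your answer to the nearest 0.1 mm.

Precipitable water is the column-integrated vapour mass per unit area: PW = (1/g) Σ q̄ Δp, with q in kg/kg and Δp in Pa (1 kg/m² of water = 1 mm).
Layer 1013–950 hPa: Δp = 63 hPa = 6300 Pa, q̄ = 0.022 kg/kg → 0.022 × 6300 / 9.8 = 14.14 mm
Layer 950–870 hPa: Δp = 80 hPa = 8000 Pa, q̄ = 0.017 kg/kg → 0.017 × 8000 / 9.8 = 13.88 mm
Layer 870–710 hPa: Δp = 160 hPa = 16000 Pa, q̄ = 0.0076 kg/kg → 0.0076 × 16000 / 9.8 = 12.41 mm
Layer 710–350 hPa: Δp = 360 hPa = 36000 Pa, q̄ = 0.0043 kg/kg → 0.0043 × 36000 / 9.8 = 15.80 mm
PW = 14.14 + 13.88 + 12.41 + 15.80 = 56.23 ≈ 56.2 mm.

PW ≈ 56.2 mm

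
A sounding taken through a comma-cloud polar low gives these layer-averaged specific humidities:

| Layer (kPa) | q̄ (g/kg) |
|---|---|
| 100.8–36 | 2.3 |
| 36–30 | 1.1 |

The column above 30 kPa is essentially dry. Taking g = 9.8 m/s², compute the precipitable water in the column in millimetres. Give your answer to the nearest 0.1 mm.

PW ≈ 15.9 mm

Precipitable water is the column-integrated vapour mass per unit area: PW = (1/g) Σ q̄ Δp, with q in kg/kg and Δp in Pa (1 kg/m² of water = 1 mm).
Layer 100.8–36 kPa: Δp = 648 hPa = 64800 Pa, q̄ = 0.0023 kg/kg → 0.0023 × 64800 / 9.8 = 15.21 mm
Layer 36–30 kPa: Δp = 60 hPa = 6000 Pa, q̄ = 0.0011 kg/kg → 0.0011 × 6000 / 9.8 = 0.67 mm
PW = 15.21 + 0.67 = 15.88 ≈ 15.9 mm.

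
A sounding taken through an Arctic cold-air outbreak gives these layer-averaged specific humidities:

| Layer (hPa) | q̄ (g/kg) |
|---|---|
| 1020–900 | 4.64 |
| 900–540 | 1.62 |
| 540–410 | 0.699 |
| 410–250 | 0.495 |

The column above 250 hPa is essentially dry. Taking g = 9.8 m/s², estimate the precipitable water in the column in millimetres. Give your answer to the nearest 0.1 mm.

Precipitable water is the column-integrated vapour mass per unit area: PW = (1/g) Σ q̄ Δp, with q in kg/kg and Δp in Pa (1 kg/m² of water = 1 mm).
Layer 1020–900 hPa: Δp = 120 hPa = 12000 Pa, q̄ = 0.00464 kg/kg → 0.00464 × 12000 / 9.8 = 5.68 mm
Layer 900–540 hPa: Δp = 360 hPa = 36000 Pa, q̄ = 0.00162 kg/kg → 0.00162 × 36000 / 9.8 = 5.95 mm
Layer 540–410 hPa: Δp = 130 hPa = 13000 Pa, q̄ = 0.000699 kg/kg → 0.000699 × 13000 / 9.8 = 0.93 mm
Layer 410–250 hPa: Δp = 160 hPa = 16000 Pa, q̄ = 0.000495 kg/kg → 0.000495 × 16000 / 9.8 = 0.81 mm
PW = 5.68 + 5.95 + 0.93 + 0.81 = 13.37 ≈ 13.4 mm.

PW ≈ 13.4 mm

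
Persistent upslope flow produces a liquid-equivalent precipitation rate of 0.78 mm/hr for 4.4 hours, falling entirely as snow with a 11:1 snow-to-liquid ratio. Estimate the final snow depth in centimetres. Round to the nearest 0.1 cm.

snow depth ≈ 3.8 cm

Liquid-equivalent depth = 0.78 × 4.4 = 3.432 mm.
Snow depth = 3.432 mm × 11 = 37.752 mm = 3.8 cm.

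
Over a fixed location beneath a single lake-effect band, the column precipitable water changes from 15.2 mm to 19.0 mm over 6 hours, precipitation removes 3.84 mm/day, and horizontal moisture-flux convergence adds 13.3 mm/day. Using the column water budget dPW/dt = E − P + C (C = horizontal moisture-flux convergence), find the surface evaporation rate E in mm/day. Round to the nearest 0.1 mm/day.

dPW/dt = (19.0 − 15.2) mm / (6/24 day) = +15.200 mm/day.
E = dPW/dt + P − C = (+15.200) + 3.84 − (13.3) = 5.7 mm/day.

E ≈ 5.7 mm/day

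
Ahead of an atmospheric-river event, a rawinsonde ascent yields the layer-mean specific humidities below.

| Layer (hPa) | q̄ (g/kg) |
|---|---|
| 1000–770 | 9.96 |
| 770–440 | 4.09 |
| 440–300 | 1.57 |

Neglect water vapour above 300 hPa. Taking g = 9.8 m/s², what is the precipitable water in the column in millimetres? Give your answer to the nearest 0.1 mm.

Precipitable water is the column-integrated vapour mass per unit area: PW = (1/g) Σ q̄ Δp, with q in kg/kg and Δp in Pa (1 kg/m² of water = 1 mm).
Layer 1000–770 hPa: Δp = 230 hPa = 23000 Pa, q̄ = 0.00996 kg/kg → 0.00996 × 23000 / 9.8 = 23.38 mm
Layer 770–440 hPa: Δp = 330 hPa = 33000 Pa, q̄ = 0.00409 kg/kg → 0.00409 × 33000 / 9.8 = 13.77 mm
Layer 440–300 hPa: Δp = 140 hPa = 14000 Pa, q̄ = 0.00157 kg/kg → 0.00157 × 14000 / 9.8 = 2.24 mm
PW = 23.38 + 13.77 + 2.24 = 39.39 ≈ 39.4 mm.

PW ≈ 39.4 mm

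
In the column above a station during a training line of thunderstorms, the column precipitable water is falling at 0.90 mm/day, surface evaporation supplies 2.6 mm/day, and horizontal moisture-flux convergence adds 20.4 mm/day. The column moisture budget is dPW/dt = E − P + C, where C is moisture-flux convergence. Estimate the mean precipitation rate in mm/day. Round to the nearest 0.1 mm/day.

P ≈ 23.9 mm/day

dPW/dt = -0.90 mm/day.
P = E + C − dPW/dt = 2.6 + (20.4) − (-0.90) = 23.9 mm/day.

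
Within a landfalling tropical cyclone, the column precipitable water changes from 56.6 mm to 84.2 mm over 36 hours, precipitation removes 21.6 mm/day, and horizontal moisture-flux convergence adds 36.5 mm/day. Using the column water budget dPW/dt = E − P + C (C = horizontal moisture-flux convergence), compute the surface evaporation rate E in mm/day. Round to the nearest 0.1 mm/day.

E ≈ 3.5 mm/day

dPW/dt = (84.2 − 56.6) mm / (36/24 day) = +18.400 mm/day.
E = dPW/dt + P − C = (+18.400) + 21.6 − (36.5) = 3.5 mm/day.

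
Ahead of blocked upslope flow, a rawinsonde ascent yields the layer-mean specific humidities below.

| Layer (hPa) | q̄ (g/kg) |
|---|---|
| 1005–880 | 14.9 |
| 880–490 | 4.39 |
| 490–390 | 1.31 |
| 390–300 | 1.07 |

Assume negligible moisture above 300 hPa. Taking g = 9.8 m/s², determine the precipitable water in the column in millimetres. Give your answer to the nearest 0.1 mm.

PW ≈ 38.8 mm

Precipitable water is the column-integrated vapour mass per unit area: PW = (1/g) Σ q̄ Δp, with q in kg/kg and Δp in Pa (1 kg/m² of water = 1 mm).
Layer 1005–880 hPa: Δp = 125 hPa = 12500 Pa, q̄ = 0.0149 kg/kg → 0.0149 × 12500 / 9.8 = 19.01 mm
Layer 880–490 hPa: Δp = 390 hPa = 39000 Pa, q̄ = 0.00439 kg/kg → 0.00439 × 39000 / 9.8 = 17.47 mm
Layer 490–390 hPa: Δp = 100 hPa = 10000 Pa, q̄ = 0.00131 kg/kg → 0.00131 × 10000 / 9.8 = 1.34 mm
Layer 390–300 hPa: Δp = 90 hPa = 9000 Pa, q̄ = 0.00107 kg/kg → 0.00107 × 9000 / 9.8 = 0.98 mm
PW = 19.01 + 17.47 + 1.34 + 0.98 = 38.80 ≈ 38.8 mm.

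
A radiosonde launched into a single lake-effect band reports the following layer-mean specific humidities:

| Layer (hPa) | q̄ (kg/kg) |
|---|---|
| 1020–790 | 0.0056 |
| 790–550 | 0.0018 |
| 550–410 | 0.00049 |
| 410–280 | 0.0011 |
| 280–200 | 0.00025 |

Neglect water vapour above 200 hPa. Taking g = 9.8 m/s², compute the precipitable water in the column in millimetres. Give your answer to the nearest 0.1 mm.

Precipitable water is the column-integrated vapour mass per unit area: PW = (1/g) Σ q̄ Δp, with q in kg/kg and Δp in Pa (1 kg/m² of water = 1 mm).
Layer 1020–790 hPa: Δp = 230 hPa = 23000 Pa, q̄ = 0.0056 kg/kg → 0.0056 × 23000 / 9.8 = 13.14 mm
Layer 790–550 hPa: Δp = 240 hPa = 24000 Pa, q̄ = 0.0018 kg/kg → 0.0018 × 24000 / 9.8 = 4.41 mm
Layer 550–410 hPa: Δp = 140 hPa = 14000 Pa, q̄ = 0.00049 kg/kg → 0.00049 × 14000 / 9.8 = 0.70 mm
Layer 410–280 hPa: Δp = 130 hPa = 13000 Pa, q̄ = 0.0011 kg/kg → 0.0011 × 13000 / 9.8 = 1.46 mm
Layer 280–200 hPa: Δp = 80 hPa = 8000 Pa, q̄ = 0.00025 kg/kg → 0.00025 × 8000 / 9.8 = 0.20 mm
PW = 13.14 + 4.41 + 0.70 + 1.46 + 0.20 = 19.91 ≈ 19.9 mm.

PW ≈ 19.9 mm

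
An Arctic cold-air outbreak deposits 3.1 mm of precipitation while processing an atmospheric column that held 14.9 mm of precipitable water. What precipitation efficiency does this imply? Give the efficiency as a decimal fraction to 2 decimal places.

ε ≈ 0.21

ε = precipitation / PW = 3.1 / 14.9 = 0.21.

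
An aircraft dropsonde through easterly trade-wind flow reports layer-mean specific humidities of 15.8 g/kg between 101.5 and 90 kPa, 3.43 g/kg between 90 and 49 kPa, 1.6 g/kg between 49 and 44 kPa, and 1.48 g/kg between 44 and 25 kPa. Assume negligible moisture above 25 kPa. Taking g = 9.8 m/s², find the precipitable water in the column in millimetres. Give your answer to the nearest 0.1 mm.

Precipitable water is the column-integrated vapour mass per unit area: PW = (1/g) Σ q̄ Δp, with q in kg/kg and Δp in Pa (1 kg/m² of water = 1 mm).
Layer 101.5–90 kPa: Δp = 115 hPa = 11500 Pa, q̄ = 0.0158 kg/kg → 0.0158 × 11500 / 9.8 = 18.54 mm
Layer 90–49 kPa: Δp = 410 hPa = 41000 Pa, q̄ = 0.00343 kg/kg → 0.00343 × 41000 / 9.8 = 14.35 mm
Layer 49–44 kPa: Δp = 50 hPa = 5000 Pa, q̄ = 0.0016 kg/kg → 0.0016 × 5000 / 9.8 = 0.82 mm
Layer 44–25 kPa: Δp = 190 hPa = 19000 Pa, q̄ = 0.00148 kg/kg → 0.00148 × 19000 / 9.8 = 2.87 mm
PW = 18.54 + 14.35 + 0.82 + 2.87 = 36.58 ≈ 36.6 mm.

PW ≈ 36.6 mm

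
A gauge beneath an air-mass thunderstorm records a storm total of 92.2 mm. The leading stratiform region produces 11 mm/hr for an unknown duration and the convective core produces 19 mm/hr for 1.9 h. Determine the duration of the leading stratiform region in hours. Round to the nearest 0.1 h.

duration ≈ 5.1 h

Known phases: 19 × 1.9 = 36.1 mm.
Remaining depth = 92.2 − 36.1 = 56.1 mm.
Duration = 56.1 / 11 = 5.1 h.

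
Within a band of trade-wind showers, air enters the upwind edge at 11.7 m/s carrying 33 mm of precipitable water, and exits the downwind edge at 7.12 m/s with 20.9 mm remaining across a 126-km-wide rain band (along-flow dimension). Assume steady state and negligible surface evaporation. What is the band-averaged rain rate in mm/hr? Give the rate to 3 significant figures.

R ≈ 6.78 mm/hr

Column moisture flux per unit crosswind length is F = V × PW.
Inflow: F_in = 11.7 × 33 = 386.1 mm·m/s
Outflow: F_out = 7.12 × 20.9 = 148.808 mm·m/s
Steady-state rate R = (F_in − F_out)/L = (386.1 − 148.808) / 126000 m = 1.883e-03 mm/s.
R = 1.883e-03 × 3600 = 6.78 mm/hr.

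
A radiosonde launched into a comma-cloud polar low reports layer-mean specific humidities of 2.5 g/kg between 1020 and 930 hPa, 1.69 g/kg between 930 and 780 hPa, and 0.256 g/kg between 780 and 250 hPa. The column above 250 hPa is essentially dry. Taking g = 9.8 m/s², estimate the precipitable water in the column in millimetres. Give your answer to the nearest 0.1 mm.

Precipitable water is the column-integrated vapour mass per unit area: PW = (1/g) Σ q̄ Δp, with q in kg/kg and Δp in Pa (1 kg/m² of water = 1 mm).
Layer 1020–930 hPa: Δp = 90 hPa = 9000 Pa, q̄ = 0.0025 kg/kg → 0.0025 × 9000 / 9.8 = 2.30 mm
Layer 930–780 hPa: Δp = 150 hPa = 15000 Pa, q̄ = 0.00169 kg/kg → 0.00169 × 15000 / 9.8 = 2.59 mm
Layer 780–250 hPa: Δp = 530 hPa = 53000 Pa, q̄ = 0.000256 kg/kg → 0.000256 × 53000 / 9.8 = 1.38 mm
PW = 2.30 + 2.59 + 1.38 = 6.27 ≈ 6.3 mm.

PW ≈ 6.3 mm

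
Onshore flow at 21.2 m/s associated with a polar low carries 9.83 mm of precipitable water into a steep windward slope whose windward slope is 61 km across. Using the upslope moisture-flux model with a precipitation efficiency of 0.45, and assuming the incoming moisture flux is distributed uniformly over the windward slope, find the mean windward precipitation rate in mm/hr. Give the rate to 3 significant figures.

Incoming column moisture flux per unit ridge length: F = V × PW = 21.2 × 9.83 = 208.396 mm·m/s.
Spread over the 61 km slope with efficiency ε = 0.45: R = ε·F/W = 0.45 × 208.396 / 61000 m = 1.537e-03 mm/s.
R = 1.537e-03 × 3600 = 5.53 mm/hr.

R ≈ 5.53 mm/hr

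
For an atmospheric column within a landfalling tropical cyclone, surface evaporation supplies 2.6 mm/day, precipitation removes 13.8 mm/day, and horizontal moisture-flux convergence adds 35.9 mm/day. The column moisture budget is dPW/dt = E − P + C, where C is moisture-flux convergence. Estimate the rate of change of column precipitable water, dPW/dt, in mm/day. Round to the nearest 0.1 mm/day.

dPW/dt ≈ 24.7 mm/day

dPW/dt = E − P + C = 2.6 − 13.8 + (35.9) = 24.7 mm/day.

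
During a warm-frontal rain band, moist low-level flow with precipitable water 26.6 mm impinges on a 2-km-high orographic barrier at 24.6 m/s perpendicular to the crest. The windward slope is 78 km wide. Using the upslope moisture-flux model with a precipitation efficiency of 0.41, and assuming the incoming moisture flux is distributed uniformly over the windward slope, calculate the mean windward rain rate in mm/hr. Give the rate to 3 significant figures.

R ≈ 12.4 mm/hr

Incoming column moisture flux per unit ridge length: F = V × PW = 24.6 × 26.6 = 654.36 mm·m/s.
Spread over the 78 km slope with efficiency ε = 0.41: R = ε·F/W = 0.41 × 654.36 / 78000 m = 3.440e-03 mm/s.
R = 3.440e-03 × 3600 = 12.4 mm/hr.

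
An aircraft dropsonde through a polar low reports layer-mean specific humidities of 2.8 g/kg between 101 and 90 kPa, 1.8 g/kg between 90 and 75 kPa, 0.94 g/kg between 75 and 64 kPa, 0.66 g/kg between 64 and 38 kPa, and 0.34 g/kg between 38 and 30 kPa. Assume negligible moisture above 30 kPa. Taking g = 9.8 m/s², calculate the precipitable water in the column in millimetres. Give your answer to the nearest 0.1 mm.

PW ≈ 9.0 mm

Precipitable water is the column-integrated vapour mass per unit area: PW = (1/g) Σ q̄ Δp, with q in kg/kg and Δp in Pa (1 kg/m² of water = 1 mm).
Layer 101–90 kPa: Δp = 110 hPa = 11000 Pa, q̄ = 0.0028 kg/kg → 0.0028 × 11000 / 9.8 = 3.14 mm
Layer 90–75 kPa: Δp = 150 hPa = 15000 Pa, q̄ = 0.0018 kg/kg → 0.0018 × 15000 / 9.8 = 2.76 mm
Layer 75–64 kPa: Δp = 110 hPa = 11000 Pa, q̄ = 0.00094 kg/kg → 0.00094 × 11000 / 9.8 = 1.06 mm
Layer 64–38 kPa: Δp = 260 hPa = 26000 Pa, q̄ = 0.00066 kg/kg → 0.00066 × 26000 / 9.8 = 1.75 mm
Layer 38–30 kPa: Δp = 80 hPa = 8000 Pa, q̄ = 0.00034 kg/kg → 0.00034 × 8000 / 9.8 = 0.28 mm
PW = 3.14 + 2.76 + 1.06 + 1.75 + 0.28 = 8.99 ≈ 9.0 mm.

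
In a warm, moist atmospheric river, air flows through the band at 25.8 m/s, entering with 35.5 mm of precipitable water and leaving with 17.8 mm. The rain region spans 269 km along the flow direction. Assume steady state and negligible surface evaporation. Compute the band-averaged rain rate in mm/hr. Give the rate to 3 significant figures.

Column moisture flux per unit crosswind length is F = V × PW.
Inflow: F_in = 25.8 × 35.5 = 915.9 mm·m/s
Outflow: F_out = 25.8 × 17.8 = 459.24 mm·m/s
Steady-state rate R = (F_in − F_out)/L = (915.9 − 459.24) / 269000 m = 1.698e-03 mm/s.
R = 1.698e-03 × 3600 = 6.11 mm/hr.

R ≈ 6.11 mm/hr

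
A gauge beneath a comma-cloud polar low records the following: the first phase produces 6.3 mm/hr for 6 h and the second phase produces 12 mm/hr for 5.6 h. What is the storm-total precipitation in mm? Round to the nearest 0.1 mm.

Total = Σ Rᵢ Δtᵢ = 6.3 × 6 + 12 × 5.6
      = 37.8 + 67.2 = 105.0 mm.

total ≈ 105.0 mm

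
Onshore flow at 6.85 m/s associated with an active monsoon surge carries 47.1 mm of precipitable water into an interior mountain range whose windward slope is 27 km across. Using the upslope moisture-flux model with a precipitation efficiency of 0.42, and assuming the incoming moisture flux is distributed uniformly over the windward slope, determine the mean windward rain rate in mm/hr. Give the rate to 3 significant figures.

Incoming column moisture flux per unit ridge length: F = V × PW = 6.85 × 47.1 = 322.635 mm·m/s.
Spread over the 27 km slope with efficiency ε = 0.42: R = ε·F/W = 0.42 × 322.635 / 27000 m = 5.019e-03 mm/s.
R = 5.019e-03 × 3600 = 18.1 mm/hr.

R ≈ 18.1 mm/hr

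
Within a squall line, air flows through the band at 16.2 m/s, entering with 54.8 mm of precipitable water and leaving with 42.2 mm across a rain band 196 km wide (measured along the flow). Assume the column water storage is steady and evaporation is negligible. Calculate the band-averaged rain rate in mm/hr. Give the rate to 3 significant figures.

R ≈ 3.75 mm/hr

Column moisture flux per unit crosswind length is F = V × PW.
Inflow: F_in = 16.2 × 54.8 = 887.76 mm·m/s
Outflow: F_out = 16.2 × 42.2 = 683.64 mm·m/s
Steady-state rate R = (F_in − F_out)/L = (887.76 − 683.64) / 196000 m = 1.041e-03 mm/s.
R = 1.041e-03 × 3600 = 3.75 mm/hr.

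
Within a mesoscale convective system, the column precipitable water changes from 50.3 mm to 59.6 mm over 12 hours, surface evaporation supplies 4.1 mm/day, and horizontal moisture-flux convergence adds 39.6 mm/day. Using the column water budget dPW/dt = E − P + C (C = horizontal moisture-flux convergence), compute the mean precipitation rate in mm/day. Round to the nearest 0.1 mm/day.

P ≈ 25.1 mm/day

dPW/dt = (59.6 − 50.3) mm / (12/24 day) = +18.600 mm/day.
P = E + C − dPW/dt = 4.1 + (39.6) − (+18.600) = 25.1 mm/day.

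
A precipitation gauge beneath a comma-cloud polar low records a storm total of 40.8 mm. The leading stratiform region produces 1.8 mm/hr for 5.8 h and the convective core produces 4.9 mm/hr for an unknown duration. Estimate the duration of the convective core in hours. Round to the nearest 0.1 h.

Known phases: 1.8 × 5.8 = 10.44 mm.
Remaining depth = 40.8 − 10.44 = 30.36 mm.
Duration = 30.36 / 4.9 = 6.2 h.

duration ≈ 6.2 h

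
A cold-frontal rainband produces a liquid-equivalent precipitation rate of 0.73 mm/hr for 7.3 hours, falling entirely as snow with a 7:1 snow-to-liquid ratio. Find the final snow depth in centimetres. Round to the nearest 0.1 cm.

Liquid-equivalent depth = 0.73 × 7.3 = 5.329 mm.
Snow depth = 5.329 mm × 7 = 37.303 mm = 3.7 cm.

snow depth ≈ 3.7 cm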